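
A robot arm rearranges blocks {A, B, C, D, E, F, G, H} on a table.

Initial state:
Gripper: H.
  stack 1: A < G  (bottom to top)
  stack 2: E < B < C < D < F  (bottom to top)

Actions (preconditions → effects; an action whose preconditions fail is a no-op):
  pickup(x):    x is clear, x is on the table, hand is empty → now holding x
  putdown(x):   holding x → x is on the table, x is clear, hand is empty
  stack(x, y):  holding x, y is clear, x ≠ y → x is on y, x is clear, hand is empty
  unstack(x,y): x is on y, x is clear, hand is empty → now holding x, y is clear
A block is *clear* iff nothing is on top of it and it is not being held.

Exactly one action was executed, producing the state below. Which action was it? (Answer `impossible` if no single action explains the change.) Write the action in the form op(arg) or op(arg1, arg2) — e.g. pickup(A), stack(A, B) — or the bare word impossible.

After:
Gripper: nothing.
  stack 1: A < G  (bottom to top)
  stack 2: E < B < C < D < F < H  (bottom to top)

target: towers=[A/G; E/B/C/D/F/H] holding=-
        putdown(H) → towers=[A/G; E/B/C/D/F; H] holding=-
       stack(H, G) → towers=[A/G/H; E/B/C/D/F] holding=-
       stack(H, F) → towers=[A/G; E/B/C/D/F/H] holding=-  ← match

stack(H, F)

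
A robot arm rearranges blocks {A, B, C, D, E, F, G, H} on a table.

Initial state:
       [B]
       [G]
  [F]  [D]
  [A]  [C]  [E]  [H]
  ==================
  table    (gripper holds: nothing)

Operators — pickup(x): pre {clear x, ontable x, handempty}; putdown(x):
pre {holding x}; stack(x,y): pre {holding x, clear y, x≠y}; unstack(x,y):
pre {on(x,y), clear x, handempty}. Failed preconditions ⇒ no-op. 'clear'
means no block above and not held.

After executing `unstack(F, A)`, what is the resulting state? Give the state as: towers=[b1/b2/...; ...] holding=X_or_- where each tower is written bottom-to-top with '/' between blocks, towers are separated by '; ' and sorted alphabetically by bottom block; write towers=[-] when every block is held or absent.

before: towers=[A/F; C/D/G/B; E; H] holding=-
pre[unstack(F, A)]: on(F,A) yes, clear(F) yes, handempty yes
all met → apply unstack(F, A)
after:  towers=[A; C/D/G/B; E; H] holding=F

towers=[A; C/D/G/B; E; H] holding=F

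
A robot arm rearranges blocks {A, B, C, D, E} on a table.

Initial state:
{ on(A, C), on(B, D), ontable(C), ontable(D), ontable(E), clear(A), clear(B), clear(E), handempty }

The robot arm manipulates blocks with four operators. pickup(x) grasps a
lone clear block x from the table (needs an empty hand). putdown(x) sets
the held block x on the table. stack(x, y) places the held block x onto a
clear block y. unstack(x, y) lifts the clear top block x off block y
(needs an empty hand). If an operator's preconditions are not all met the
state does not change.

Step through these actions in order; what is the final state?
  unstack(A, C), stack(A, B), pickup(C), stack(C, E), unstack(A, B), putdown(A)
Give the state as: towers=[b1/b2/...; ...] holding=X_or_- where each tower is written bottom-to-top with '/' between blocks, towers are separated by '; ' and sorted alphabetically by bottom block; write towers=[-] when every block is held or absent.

step 1 (unstack(A, C)): towers=[C; D/B; E] holding=A
step 2 (stack(A, B)): towers=[C; D/B/A; E] holding=-
step 3 (pickup(C)): towers=[D/B/A; E] holding=C
step 4 (stack(C, E)): towers=[D/B/A; E/C] holding=-
step 5 (unstack(A, B)): towers=[D/B; E/C] holding=A
step 6 (putdown(A)): towers=[A; D/B; E/C] holding=-

towers=[A; D/B; E/C] holding=-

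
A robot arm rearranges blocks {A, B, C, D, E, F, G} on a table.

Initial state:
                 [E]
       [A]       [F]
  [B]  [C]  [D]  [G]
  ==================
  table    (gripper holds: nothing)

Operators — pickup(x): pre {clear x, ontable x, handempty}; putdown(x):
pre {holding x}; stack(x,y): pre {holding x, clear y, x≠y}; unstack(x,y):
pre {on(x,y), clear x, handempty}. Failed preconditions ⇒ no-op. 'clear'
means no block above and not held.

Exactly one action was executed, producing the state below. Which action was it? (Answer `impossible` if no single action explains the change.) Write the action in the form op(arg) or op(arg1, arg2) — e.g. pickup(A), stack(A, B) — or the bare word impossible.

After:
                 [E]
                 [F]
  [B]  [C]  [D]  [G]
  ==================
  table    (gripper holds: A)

unstack(A, C)

target: towers=[B; C; D; G/F/E] holding=A
         pickup(B) → towers=[C/A; D; G/F/E] holding=B
         pickup(D) → towers=[B; C/A; G/F/E] holding=D
     unstack(A, C) → towers=[B; C; D; G/F/E] holding=A  ← match
     unstack(E, F) → towers=[B; C/A; D; G/F] holding=E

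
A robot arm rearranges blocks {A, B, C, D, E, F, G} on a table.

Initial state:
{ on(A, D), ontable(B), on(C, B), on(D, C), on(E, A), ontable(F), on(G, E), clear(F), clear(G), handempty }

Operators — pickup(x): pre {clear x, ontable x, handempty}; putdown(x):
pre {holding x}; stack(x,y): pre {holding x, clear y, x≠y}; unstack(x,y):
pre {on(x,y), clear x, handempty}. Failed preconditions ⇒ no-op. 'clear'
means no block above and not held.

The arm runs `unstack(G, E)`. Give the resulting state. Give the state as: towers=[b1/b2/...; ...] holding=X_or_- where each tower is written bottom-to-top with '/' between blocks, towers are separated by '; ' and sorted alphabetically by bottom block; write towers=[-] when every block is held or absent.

before: towers=[B/C/D/A/E/G; F] holding=-
pre[unstack(G, E)]: on(G,E) ok, clear(G) ok, handempty ok
all met → apply unstack(G, E)
after:  towers=[B/C/D/A/E; F] holding=G

towers=[B/C/D/A/E; F] holding=G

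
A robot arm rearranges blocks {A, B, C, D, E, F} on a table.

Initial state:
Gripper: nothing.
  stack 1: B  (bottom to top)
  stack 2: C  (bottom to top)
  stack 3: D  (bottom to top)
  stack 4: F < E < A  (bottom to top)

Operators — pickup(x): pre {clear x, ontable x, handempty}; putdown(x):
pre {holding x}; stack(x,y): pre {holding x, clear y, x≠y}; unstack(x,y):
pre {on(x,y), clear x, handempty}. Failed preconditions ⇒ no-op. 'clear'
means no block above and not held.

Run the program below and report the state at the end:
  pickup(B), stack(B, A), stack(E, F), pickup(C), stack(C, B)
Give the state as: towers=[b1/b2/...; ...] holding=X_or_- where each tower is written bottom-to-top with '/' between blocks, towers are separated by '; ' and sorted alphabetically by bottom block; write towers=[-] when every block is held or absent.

towers=[D; F/E/A/B/C] holding=-

step 1 (pickup(B)): towers=[C; D; F/E/A] holding=B
step 2 (stack(B, A)): towers=[C; D; F/E/A/B] holding=-
step 3 (stack(E, F)) [no-op]: towers=[C; D; F/E/A/B] holding=-
step 4 (pickup(C)): towers=[D; F/E/A/B] holding=C
step 5 (stack(C, B)): towers=[D; F/E/A/B/C] holding=-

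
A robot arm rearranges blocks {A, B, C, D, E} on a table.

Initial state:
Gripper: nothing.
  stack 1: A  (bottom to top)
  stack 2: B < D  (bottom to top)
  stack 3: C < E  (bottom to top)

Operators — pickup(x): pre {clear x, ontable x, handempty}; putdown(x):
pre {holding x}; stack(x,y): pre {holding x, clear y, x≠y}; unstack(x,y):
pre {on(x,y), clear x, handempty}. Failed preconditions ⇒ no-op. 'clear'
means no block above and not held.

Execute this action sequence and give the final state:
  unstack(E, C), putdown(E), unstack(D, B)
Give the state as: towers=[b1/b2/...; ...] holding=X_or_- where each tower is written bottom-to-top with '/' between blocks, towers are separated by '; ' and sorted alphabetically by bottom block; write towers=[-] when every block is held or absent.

towers=[A; B; C; E] holding=D

step 1 (unstack(E, C)): towers=[A; B/D; C] holding=E
step 2 (putdown(E)): towers=[A; B/D; C; E] holding=-
step 3 (unstack(D, B)): towers=[A; B; C; E] holding=D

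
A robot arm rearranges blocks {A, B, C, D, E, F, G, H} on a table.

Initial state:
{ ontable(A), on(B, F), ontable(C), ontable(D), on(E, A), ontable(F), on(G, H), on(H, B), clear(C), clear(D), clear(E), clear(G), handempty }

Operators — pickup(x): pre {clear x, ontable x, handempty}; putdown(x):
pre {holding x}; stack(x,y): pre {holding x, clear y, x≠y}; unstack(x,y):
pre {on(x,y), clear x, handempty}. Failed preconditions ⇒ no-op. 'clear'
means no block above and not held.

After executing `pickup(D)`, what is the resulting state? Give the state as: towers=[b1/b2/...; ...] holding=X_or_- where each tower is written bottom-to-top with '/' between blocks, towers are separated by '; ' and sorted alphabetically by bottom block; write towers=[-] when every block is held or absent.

towers=[A/E; C; F/B/H/G] holding=D

before: towers=[A/E; C; D; F/B/H/G] holding=-
pre[pickup(D)]: clear(D) ok, ontable(D) ok, handempty ok
all met → apply pickup(D)
after:  towers=[A/E; C; F/B/H/G] holding=D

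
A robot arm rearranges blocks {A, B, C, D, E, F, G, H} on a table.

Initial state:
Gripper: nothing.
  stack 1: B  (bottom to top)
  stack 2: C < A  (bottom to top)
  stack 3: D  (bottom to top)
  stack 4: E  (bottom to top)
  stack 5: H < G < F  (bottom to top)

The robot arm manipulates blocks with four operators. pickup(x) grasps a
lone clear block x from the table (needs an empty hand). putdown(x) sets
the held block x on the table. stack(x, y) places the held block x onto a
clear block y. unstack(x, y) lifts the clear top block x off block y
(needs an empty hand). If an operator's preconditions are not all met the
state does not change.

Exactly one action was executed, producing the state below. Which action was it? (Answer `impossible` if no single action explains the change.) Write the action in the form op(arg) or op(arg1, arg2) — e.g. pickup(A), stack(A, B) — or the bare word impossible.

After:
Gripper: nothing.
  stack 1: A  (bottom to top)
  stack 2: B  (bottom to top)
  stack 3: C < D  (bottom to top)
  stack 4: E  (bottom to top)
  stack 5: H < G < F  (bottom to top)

impossible

target: towers=[A; B; C/D; E; H/G/F] holding=-
     unstack(A, C) → towers=[B; C; D; E; H/G/F] holding=A
         pickup(E) → towers=[B; C/A; D; H/G/F] holding=E
         pickup(B) → towers=[C/A; D; E; H/G/F] holding=B
     unstack(F, G) → towers=[B; C/A; D; E; H/G] holding=F
         pickup(D) → towers=[B; C/A; E; H/G/F] holding=D
none of the 5 applicable actions match → impossible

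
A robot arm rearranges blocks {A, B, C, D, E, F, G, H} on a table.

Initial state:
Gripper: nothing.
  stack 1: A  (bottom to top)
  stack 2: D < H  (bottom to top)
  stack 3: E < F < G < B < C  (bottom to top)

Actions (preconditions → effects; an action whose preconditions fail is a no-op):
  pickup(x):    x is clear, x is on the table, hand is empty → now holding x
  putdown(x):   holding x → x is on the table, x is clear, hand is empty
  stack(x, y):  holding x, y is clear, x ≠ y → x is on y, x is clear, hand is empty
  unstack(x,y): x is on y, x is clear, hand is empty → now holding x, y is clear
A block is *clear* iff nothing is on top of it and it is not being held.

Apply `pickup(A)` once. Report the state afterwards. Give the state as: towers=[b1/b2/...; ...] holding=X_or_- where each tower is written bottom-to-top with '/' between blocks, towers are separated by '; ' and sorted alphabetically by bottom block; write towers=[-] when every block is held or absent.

towers=[D/H; E/F/G/B/C] holding=A

before: towers=[A; D/H; E/F/G/B/C] holding=-
pre[pickup(A)]: clear(A) ok, ontable(A) ok, handempty ok
all met → apply pickup(A)
after:  towers=[D/H; E/F/G/B/C] holding=A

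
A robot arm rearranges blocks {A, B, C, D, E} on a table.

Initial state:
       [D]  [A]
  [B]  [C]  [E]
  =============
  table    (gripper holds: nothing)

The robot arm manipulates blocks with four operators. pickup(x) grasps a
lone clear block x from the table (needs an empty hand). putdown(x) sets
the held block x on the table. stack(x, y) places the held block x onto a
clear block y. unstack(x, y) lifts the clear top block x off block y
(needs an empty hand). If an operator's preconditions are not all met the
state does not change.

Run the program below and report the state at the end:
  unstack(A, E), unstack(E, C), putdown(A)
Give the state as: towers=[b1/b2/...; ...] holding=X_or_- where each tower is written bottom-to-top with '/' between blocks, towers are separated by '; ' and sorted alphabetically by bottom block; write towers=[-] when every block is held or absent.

towers=[A; B; C/D; E] holding=-

step 1 (unstack(A, E)): towers=[B; C/D; E] holding=A
step 2 (unstack(E, C)) [no-op]: towers=[B; C/D; E] holding=A
step 3 (putdown(A)): towers=[A; B; C/D; E] holding=-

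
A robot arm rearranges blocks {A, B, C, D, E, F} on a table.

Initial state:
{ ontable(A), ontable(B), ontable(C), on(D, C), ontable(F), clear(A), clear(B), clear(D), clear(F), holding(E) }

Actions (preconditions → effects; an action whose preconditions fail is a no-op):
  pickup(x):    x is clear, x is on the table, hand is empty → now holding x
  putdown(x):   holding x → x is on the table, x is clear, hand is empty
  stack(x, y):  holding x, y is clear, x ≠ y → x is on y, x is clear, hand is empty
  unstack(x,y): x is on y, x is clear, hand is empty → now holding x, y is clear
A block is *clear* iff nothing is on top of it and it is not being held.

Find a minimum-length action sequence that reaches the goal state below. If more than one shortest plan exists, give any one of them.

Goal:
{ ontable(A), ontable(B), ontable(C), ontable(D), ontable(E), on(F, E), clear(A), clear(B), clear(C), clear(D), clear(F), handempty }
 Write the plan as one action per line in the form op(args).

putdown(E)
pickup(F)
stack(F, E)
unstack(D, C)
putdown(D)

step 1 (putdown(E)): towers=[A; B; C/D; E; F] holding=-
step 2 (pickup(F)): towers=[A; B; C/D; E] holding=F
step 3 (stack(F, E)): towers=[A; B; C/D; E/F] holding=-
step 4 (unstack(D, C)): towers=[A; B; C; E/F] holding=D
step 5 (putdown(D)): towers=[A; B; C; D; E/F] holding=-
goal check: towers=[A; B; C; D; E/F] holding=- — reached (length 5, optimal by BFS)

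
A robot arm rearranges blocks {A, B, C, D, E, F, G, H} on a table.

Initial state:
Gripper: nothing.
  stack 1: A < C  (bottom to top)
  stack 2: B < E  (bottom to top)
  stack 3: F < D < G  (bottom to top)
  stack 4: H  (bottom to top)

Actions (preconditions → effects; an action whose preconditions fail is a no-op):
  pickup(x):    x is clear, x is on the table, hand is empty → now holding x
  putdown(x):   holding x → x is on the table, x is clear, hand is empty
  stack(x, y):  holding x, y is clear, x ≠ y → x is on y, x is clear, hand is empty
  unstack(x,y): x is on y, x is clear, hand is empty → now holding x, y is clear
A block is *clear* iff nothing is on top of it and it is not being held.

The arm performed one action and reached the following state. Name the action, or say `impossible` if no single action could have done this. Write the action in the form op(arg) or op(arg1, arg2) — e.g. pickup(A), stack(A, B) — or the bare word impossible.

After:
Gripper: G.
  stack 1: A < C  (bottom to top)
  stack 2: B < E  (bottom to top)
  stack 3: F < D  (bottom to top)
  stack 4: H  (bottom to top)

target: towers=[A/C; B/E; F/D; H] holding=G
     unstack(G, D) → towers=[A/C; B/E; F/D; H] holding=G  ← match
     unstack(E, B) → towers=[A/C; B; F/D/G; H] holding=E
         pickup(H) → towers=[A/C; B/E; F/D/G] holding=H
     unstack(C, A) → towers=[A; B/E; F/D/G; H] holding=C

unstack(G, D)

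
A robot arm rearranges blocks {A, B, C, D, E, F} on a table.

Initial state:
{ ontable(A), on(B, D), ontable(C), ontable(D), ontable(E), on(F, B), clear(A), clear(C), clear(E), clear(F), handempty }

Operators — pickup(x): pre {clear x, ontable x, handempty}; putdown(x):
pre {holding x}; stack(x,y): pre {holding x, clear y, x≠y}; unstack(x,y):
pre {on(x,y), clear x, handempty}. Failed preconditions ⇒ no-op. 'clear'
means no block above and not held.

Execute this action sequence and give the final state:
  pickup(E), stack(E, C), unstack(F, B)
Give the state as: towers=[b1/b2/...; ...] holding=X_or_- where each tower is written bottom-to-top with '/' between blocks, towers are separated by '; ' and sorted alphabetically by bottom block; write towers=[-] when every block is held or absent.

towers=[A; C/E; D/B] holding=F

step 1 (pickup(E)): towers=[A; C; D/B/F] holding=E
step 2 (stack(E, C)): towers=[A; C/E; D/B/F] holding=-
step 3 (unstack(F, B)): towers=[A; C/E; D/B] holding=F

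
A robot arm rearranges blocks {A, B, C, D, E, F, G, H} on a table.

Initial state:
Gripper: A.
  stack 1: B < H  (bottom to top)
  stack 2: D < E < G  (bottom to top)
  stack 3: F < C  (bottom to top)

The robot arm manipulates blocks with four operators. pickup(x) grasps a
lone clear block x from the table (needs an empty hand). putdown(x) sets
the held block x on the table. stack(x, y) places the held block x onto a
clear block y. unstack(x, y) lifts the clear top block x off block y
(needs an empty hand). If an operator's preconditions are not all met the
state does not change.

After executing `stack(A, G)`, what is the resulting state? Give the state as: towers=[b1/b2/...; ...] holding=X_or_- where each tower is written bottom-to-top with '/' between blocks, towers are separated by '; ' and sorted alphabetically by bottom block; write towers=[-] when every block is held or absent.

before: towers=[B/H; D/E/G; F/C] holding=A
pre[stack(A, G)]: holding(A) ✓, clear(G) ✓, A≠G ✓
all met → apply stack(A, G)
after:  towers=[B/H; D/E/G/A; F/C] holding=-

towers=[B/H; D/E/G/A; F/C] holding=-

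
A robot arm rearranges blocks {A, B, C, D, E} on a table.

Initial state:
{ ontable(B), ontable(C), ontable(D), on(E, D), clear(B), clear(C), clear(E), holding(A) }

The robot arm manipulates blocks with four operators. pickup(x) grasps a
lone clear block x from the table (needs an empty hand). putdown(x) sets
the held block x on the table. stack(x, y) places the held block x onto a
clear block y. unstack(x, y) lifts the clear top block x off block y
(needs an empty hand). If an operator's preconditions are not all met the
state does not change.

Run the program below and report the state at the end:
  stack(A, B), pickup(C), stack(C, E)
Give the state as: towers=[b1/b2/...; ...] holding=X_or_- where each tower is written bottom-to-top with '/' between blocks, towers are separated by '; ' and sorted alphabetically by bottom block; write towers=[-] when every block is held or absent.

towers=[B/A; D/E/C] holding=-

step 1 (stack(A, B)): towers=[B/A; C; D/E] holding=-
step 2 (pickup(C)): towers=[B/A; D/E] holding=C
step 3 (stack(C, E)): towers=[B/A; D/E/C] holding=-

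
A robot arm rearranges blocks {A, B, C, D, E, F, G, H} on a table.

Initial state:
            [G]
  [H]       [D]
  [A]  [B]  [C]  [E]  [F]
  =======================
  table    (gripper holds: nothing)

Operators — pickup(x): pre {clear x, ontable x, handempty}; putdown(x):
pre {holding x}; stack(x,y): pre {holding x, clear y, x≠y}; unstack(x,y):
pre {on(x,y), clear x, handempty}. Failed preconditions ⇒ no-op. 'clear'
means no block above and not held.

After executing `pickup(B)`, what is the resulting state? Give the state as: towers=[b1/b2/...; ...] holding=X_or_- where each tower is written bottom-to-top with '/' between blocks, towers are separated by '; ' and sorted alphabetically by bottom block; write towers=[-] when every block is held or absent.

towers=[A/H; C/D/G; E; F] holding=B

before: towers=[A/H; B; C/D/G; E; F] holding=-
pre[pickup(B)]: clear(B) ok, ontable(B) ok, handempty ok
all met → apply pickup(B)
after:  towers=[A/H; C/D/G; E; F] holding=B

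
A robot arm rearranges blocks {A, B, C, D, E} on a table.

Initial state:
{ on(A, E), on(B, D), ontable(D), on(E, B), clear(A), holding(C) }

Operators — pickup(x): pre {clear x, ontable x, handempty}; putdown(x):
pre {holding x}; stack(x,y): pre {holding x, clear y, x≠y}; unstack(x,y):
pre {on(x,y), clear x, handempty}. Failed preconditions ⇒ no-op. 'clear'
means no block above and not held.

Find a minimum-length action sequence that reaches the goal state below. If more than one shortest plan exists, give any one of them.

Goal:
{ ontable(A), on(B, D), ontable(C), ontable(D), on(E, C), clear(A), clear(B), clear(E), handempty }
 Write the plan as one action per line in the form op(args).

step 1 (putdown(C)): towers=[C; D/B/E/A] holding=-
step 2 (unstack(A, E)): towers=[C; D/B/E] holding=A
step 3 (putdown(A)): towers=[A; C; D/B/E] holding=-
step 4 (unstack(E, B)): towers=[A; C; D/B] holding=E
step 5 (stack(E, C)): towers=[A; C/E; D/B] holding=-
goal check: towers=[A; C/E; D/B] holding=- — reached (length 5, optimal by BFS)

putdown(C)
unstack(A, E)
putdown(A)
unstack(E, B)
stack(E, C)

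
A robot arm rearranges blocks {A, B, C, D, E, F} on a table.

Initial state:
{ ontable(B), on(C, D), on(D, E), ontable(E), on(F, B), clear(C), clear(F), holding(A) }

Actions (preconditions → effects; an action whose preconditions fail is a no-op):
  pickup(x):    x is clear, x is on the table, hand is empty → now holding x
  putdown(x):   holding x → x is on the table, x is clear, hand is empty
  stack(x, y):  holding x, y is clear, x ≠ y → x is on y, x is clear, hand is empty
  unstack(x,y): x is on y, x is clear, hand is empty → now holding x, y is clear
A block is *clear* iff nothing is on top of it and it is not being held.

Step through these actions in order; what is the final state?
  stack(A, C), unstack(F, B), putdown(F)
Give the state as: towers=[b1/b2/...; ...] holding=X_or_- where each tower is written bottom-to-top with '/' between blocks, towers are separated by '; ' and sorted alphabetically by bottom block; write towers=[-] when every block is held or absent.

towers=[B; E/D/C/A; F] holding=-

step 1 (stack(A, C)): towers=[B/F; E/D/C/A] holding=-
step 2 (unstack(F, B)): towers=[B; E/D/C/A] holding=F
step 3 (putdown(F)): towers=[B; E/D/C/A; F] holding=-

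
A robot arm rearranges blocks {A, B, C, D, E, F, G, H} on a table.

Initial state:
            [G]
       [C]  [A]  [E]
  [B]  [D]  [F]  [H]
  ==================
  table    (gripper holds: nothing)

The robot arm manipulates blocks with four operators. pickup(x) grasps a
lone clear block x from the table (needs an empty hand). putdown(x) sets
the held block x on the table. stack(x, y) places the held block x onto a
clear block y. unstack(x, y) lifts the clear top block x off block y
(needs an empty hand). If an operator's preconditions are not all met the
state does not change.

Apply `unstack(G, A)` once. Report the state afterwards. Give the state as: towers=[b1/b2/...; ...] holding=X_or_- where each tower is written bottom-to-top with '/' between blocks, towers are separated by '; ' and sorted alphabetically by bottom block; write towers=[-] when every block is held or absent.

towers=[B; D/C; F/A; H/E] holding=G

before: towers=[B; D/C; F/A/G; H/E] holding=-
pre[unstack(G, A)]: on(G,A) yes, clear(G) yes, handempty yes
all met → apply unstack(G, A)
after:  towers=[B; D/C; F/A; H/E] holding=G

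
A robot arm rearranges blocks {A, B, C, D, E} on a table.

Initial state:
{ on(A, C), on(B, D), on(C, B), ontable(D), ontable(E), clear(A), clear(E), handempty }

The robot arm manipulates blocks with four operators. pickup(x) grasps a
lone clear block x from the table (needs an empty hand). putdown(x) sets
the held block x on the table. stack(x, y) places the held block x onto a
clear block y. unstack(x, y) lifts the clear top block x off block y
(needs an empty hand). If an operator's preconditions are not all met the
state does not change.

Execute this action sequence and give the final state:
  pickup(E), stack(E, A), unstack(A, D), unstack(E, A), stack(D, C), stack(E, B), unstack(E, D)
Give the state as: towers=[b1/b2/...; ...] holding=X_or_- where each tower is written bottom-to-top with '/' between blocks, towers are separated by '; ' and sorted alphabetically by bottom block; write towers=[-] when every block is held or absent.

towers=[D/B/C/A] holding=E

step 1 (pickup(E)): towers=[D/B/C/A] holding=E
step 2 (stack(E, A)): towers=[D/B/C/A/E] holding=-
step 3 (unstack(A, D)) [no-op]: towers=[D/B/C/A/E] holding=-
step 4 (unstack(E, A)): towers=[D/B/C/A] holding=E
step 5 (stack(D, C)) [no-op]: towers=[D/B/C/A] holding=E
step 6 (stack(E, B)) [no-op]: towers=[D/B/C/A] holding=E
step 7 (unstack(E, D)) [no-op]: towers=[D/B/C/A] holding=E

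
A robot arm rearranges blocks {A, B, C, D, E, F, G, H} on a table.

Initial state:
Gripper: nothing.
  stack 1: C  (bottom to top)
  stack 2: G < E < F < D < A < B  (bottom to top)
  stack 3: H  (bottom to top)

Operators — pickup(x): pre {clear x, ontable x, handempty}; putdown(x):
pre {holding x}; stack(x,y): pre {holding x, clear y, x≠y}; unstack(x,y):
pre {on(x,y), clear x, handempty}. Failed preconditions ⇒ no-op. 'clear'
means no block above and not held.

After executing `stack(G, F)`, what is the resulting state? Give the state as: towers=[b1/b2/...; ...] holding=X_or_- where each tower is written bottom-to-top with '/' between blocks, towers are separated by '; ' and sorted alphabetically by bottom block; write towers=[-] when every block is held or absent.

towers=[C; G/E/F/D/A/B; H] holding=-

before: towers=[C; G/E/F/D/A/B; H] holding=-
pre[stack(G, F)]: holding(G) no, clear(F) no, G≠F yes
holding(G), clear(F) unmet → stack(G, F) is a no-op
after:  towers=[C; G/E/F/D/A/B; H] holding=-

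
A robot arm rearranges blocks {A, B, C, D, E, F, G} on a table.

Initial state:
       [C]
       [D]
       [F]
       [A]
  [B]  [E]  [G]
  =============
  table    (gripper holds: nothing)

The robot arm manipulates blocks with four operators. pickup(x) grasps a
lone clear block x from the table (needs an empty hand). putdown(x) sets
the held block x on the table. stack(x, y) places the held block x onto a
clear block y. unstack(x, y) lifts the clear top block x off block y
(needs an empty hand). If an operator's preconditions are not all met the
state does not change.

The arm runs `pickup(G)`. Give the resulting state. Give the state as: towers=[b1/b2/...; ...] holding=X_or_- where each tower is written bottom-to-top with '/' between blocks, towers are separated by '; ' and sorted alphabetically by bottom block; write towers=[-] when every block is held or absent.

towers=[B; E/A/F/D/C] holding=G

before: towers=[B; E/A/F/D/C; G] holding=-
pre[pickup(G)]: clear(G) ok, ontable(G) ok, handempty ok
all met → apply pickup(G)
after:  towers=[B; E/A/F/D/C] holding=G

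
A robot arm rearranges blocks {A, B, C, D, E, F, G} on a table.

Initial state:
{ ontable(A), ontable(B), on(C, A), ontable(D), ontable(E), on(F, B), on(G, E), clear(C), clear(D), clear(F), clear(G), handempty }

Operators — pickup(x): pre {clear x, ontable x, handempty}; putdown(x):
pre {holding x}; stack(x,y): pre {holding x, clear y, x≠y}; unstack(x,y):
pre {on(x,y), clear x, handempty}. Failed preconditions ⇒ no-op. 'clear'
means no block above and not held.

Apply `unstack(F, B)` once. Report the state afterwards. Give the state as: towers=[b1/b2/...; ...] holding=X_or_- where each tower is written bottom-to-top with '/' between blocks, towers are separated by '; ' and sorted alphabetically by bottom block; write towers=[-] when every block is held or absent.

before: towers=[A/C; B/F; D; E/G] holding=-
pre[unstack(F, B)]: on(F,B) ok, clear(F) ok, handempty ok
all met → apply unstack(F, B)
after:  towers=[A/C; B; D; E/G] holding=F

towers=[A/C; B; D; E/G] holding=F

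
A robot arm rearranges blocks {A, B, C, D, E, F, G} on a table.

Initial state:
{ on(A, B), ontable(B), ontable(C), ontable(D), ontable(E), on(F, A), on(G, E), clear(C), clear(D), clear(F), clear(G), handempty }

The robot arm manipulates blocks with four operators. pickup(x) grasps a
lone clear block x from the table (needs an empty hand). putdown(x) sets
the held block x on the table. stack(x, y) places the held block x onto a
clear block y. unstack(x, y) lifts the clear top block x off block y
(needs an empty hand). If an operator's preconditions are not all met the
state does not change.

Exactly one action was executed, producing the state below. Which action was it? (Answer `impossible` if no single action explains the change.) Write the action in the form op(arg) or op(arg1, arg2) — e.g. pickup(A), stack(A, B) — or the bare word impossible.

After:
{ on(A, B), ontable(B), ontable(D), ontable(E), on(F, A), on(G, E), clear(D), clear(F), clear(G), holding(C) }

pickup(C)

target: towers=[B/A/F; D; E/G] holding=C
     unstack(F, A) → towers=[B/A; C; D; E/G] holding=F
     unstack(G, E) → towers=[B/A/F; C; D; E] holding=G
         pickup(D) → towers=[B/A/F; C; E/G] holding=D
         pickup(C) → towers=[B/A/F; D; E/G] holding=C  ← match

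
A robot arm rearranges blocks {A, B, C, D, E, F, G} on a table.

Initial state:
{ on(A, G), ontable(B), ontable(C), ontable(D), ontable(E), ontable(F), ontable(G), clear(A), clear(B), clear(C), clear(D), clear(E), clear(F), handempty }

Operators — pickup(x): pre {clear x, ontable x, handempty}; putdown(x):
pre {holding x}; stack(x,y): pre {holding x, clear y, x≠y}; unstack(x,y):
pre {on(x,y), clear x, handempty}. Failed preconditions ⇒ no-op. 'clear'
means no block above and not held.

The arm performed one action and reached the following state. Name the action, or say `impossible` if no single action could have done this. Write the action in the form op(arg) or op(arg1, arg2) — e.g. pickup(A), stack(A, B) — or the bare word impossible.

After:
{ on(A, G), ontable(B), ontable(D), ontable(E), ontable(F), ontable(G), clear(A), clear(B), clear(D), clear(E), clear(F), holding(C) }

pickup(C)

target: towers=[B; D; E; F; G/A] holding=C
         pickup(B) → towers=[C; D; E; F; G/A] holding=B
         pickup(F) → towers=[B; C; D; E; G/A] holding=F
         pickup(D) → towers=[B; C; E; F; G/A] holding=D
     unstack(A, G) → towers=[B; C; D; E; F; G] holding=A
         pickup(E) → towers=[B; C; D; F; G/A] holding=E
         pickup(C) → towers=[B; D; E; F; G/A] holding=C  ← match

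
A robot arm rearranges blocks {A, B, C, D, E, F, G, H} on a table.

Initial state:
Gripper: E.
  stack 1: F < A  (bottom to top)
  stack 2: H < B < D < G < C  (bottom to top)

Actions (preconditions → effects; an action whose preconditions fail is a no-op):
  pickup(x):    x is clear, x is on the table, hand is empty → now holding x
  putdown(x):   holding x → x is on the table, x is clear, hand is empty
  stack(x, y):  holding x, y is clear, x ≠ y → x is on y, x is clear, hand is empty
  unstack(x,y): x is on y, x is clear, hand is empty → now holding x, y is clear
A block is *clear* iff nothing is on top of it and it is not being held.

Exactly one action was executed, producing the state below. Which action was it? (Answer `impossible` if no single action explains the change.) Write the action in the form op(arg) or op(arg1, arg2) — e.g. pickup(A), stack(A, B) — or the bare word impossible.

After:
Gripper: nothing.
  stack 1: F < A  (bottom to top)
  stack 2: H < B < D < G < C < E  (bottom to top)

stack(E, C)

target: towers=[F/A; H/B/D/G/C/E] holding=-
        putdown(E) → towers=[E; F/A; H/B/D/G/C] holding=-
       stack(E, A) → towers=[F/A/E; H/B/D/G/C] holding=-
       stack(E, C) → towers=[F/A; H/B/D/G/C/E] holding=-  ← match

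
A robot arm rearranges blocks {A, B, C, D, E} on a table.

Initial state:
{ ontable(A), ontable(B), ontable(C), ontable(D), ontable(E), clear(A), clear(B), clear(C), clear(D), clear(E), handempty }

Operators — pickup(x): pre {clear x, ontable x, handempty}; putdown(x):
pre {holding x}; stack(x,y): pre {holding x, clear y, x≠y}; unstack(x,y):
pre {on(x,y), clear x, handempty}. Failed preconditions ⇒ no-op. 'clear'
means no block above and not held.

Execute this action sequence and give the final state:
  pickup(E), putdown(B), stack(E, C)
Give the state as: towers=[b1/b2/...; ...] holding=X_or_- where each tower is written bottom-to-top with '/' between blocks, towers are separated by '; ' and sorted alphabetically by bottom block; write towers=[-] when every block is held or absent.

step 1 (pickup(E)): towers=[A; B; C; D] holding=E
step 2 (putdown(B)) [no-op]: towers=[A; B; C; D] holding=E
step 3 (stack(E, C)): towers=[A; B; C/E; D] holding=-

towers=[A; B; C/E; D] holding=-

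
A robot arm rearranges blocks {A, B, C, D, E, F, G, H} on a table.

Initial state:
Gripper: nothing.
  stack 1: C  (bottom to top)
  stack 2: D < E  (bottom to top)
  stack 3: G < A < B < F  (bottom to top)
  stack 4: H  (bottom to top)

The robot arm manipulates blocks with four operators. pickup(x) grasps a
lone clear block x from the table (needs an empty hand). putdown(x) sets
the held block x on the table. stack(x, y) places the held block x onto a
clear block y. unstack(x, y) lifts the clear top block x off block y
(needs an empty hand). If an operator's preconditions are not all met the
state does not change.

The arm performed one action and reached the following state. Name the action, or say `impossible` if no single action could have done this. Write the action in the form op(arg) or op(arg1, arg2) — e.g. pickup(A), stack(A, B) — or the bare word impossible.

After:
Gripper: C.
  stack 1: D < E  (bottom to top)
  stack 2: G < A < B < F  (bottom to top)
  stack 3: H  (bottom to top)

target: towers=[D/E; G/A/B/F; H] holding=C
     unstack(E, D) → towers=[C; D; G/A/B/F; H] holding=E
         pickup(H) → towers=[C; D/E; G/A/B/F] holding=H
     unstack(F, B) → towers=[C; D/E; G/A/B; H] holding=F
         pickup(C) → towers=[D/E; G/A/B/F; H] holding=C  ← match

pickup(C)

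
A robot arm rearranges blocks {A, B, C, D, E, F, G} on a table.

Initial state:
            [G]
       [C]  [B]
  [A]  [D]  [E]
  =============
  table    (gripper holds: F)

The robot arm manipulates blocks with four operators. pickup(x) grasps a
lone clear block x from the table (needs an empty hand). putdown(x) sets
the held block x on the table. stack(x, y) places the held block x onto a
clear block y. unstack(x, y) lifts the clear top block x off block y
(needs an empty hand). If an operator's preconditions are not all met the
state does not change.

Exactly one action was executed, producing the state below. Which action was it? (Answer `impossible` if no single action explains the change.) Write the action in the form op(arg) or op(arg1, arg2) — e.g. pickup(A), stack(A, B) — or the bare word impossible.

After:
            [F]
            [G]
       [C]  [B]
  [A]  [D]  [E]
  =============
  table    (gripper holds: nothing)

target: towers=[A; D/C; E/B/G/F] holding=-
        putdown(F) → towers=[A; D/C; E/B/G; F] holding=-
       stack(F, G) → towers=[A; D/C; E/B/G/F] holding=-  ← match
       stack(F, A) → towers=[A/F; D/C; E/B/G] holding=-
       stack(F, C) → towers=[A; D/C/F; E/B/G] holding=-

stack(F, G)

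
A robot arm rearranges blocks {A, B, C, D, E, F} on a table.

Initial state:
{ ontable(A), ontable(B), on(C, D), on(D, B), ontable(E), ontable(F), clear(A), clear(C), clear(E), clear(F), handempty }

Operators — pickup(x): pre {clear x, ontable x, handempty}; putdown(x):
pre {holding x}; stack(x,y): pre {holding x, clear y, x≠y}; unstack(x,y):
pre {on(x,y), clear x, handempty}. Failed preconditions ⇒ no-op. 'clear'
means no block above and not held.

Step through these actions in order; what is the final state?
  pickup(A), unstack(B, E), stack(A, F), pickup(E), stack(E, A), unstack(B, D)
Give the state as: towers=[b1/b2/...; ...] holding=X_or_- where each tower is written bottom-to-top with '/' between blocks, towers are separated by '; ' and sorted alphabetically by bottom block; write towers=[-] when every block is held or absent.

step 1 (pickup(A)): towers=[B/D/C; E; F] holding=A
step 2 (unstack(B, E)) [no-op]: towers=[B/D/C; E; F] holding=A
step 3 (stack(A, F)): towers=[B/D/C; E; F/A] holding=-
step 4 (pickup(E)): towers=[B/D/C; F/A] holding=E
step 5 (stack(E, A)): towers=[B/D/C; F/A/E] holding=-
step 6 (unstack(B, D)) [no-op]: towers=[B/D/C; F/A/E] holding=-

towers=[B/D/C; F/A/E] holding=-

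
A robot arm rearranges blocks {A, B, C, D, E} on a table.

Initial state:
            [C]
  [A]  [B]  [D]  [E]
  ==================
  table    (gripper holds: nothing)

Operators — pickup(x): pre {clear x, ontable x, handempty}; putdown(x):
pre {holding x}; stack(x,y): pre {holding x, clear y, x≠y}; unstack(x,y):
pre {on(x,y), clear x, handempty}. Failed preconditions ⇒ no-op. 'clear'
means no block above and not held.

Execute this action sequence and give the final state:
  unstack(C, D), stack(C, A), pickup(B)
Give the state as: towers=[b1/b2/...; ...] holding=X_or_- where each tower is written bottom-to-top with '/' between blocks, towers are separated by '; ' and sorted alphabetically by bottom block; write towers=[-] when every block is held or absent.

step 1 (unstack(C, D)): towers=[A; B; D; E] holding=C
step 2 (stack(C, A)): towers=[A/C; B; D; E] holding=-
step 3 (pickup(B)): towers=[A/C; D; E] holding=B

towers=[A/C; D; E] holding=B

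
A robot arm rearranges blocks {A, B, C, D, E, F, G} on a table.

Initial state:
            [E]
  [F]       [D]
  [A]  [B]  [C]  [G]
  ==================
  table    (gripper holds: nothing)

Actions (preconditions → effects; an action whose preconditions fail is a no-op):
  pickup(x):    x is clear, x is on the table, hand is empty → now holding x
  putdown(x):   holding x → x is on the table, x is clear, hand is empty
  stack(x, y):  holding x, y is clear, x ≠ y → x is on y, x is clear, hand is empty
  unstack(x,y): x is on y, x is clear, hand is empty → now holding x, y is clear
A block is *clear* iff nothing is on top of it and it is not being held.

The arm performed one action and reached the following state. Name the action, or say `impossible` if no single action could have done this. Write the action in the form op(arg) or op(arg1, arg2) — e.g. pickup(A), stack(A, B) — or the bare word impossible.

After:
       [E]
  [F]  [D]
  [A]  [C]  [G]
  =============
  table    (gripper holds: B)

pickup(B)

target: towers=[A/F; C/D/E; G] holding=B
         pickup(B) → towers=[A/F; C/D/E; G] holding=B  ← match
     unstack(F, A) → towers=[A; B; C/D/E; G] holding=F
         pickup(G) → towers=[A/F; B; C/D/E] holding=G
     unstack(E, D) → towers=[A/F; B; C/D; G] holding=E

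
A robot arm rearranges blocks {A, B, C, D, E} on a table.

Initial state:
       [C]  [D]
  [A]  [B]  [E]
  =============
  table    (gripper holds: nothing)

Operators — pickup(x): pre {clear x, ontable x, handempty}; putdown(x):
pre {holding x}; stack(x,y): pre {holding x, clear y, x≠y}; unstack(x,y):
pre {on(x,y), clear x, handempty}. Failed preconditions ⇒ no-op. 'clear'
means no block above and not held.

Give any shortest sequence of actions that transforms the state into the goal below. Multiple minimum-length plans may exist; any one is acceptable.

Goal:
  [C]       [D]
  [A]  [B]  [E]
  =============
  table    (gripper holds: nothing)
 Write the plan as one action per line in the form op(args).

step 1 (unstack(C, B)): towers=[A; B; E/D] holding=C
step 2 (stack(C, A)): towers=[A/C; B; E/D] holding=-
goal check: towers=[A/C; B; E/D] holding=- — reached (length 2, optimal by BFS)

unstack(C, B)
stack(C, A)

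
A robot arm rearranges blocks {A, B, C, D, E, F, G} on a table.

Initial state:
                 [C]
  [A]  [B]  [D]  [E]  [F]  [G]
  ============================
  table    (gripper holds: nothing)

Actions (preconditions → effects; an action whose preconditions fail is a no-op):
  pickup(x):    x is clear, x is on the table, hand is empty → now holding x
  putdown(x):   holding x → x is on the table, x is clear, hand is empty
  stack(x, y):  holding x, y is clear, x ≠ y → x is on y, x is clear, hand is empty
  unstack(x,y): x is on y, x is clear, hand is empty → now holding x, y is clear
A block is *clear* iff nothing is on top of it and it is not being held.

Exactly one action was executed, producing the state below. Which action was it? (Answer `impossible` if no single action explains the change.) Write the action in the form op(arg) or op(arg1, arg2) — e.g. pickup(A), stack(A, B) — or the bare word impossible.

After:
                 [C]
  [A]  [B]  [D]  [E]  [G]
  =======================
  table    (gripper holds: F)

pickup(F)

target: towers=[A; B; D; E/C; G] holding=F
         pickup(B) → towers=[A; D; E/C; F; G] holding=B
         pickup(F) → towers=[A; B; D; E/C; G] holding=F  ← match
         pickup(G) → towers=[A; B; D; E/C; F] holding=G
         pickup(D) → towers=[A; B; E/C; F; G] holding=D
         pickup(A) → towers=[B; D; E/C; F; G] holding=A
     unstack(C, E) → towers=[A; B; D; E; F; G] holding=C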